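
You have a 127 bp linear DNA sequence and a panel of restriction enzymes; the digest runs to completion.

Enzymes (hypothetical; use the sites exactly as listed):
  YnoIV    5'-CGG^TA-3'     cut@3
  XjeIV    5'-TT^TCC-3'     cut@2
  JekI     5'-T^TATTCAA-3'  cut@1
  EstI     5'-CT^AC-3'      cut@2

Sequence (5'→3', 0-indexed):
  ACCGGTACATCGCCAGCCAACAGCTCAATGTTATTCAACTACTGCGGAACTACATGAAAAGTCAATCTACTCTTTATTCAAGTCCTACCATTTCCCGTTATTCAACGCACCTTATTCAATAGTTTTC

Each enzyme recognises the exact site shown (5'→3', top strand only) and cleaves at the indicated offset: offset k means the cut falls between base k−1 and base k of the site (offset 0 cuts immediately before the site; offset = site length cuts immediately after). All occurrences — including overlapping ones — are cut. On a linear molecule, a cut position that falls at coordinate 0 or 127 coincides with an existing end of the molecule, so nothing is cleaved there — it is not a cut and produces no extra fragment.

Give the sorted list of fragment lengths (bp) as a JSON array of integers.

Site scan:
  YnoIV (CGGTA, off=3): starts [2] → cuts [5]
  XjeIV (TTTCC, off=2): starts [90] → cuts [92]
  JekI (TTATTCAA, off=1): starts [30, 73, 97, 111] → cuts [31, 74, 98, 112]
  EstI (CTAC, off=2): starts [38, 49, 66, 84] → cuts [40, 51, 68, 86]

All cut coordinates (distinct, sorted): [5, 31, 40, 51, 68, 74, 86, 92, 98, 112]

Fragments:
  [0,5): 5 bp
  [5,31): 26 bp
  [31,40): 9 bp
  [40,51): 11 bp
  [51,68): 17 bp
  [68,74): 6 bp
  [74,86): 12 bp
  [86,92): 6 bp
  [92,98): 6 bp
  [98,112): 14 bp
  [112,127): 15 bp

[5,6,6,6,9,11,12,14,15,17,26]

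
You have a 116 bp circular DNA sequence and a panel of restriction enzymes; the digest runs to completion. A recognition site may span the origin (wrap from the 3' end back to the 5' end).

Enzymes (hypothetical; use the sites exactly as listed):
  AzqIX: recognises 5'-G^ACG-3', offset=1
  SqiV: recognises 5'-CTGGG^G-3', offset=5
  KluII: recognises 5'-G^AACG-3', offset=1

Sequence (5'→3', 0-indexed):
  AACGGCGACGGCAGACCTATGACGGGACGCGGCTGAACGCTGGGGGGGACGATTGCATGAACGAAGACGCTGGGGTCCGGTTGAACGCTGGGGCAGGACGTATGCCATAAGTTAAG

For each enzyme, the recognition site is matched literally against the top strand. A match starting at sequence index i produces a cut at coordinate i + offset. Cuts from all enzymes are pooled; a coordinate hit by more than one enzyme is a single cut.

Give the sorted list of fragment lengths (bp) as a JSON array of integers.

Site scan:
  AzqIX (GACG, off=1): starts [6, 20, 25, 47, 65, 96] → cuts [7, 21, 26, 48, 66, 97]
  SqiV (CTGGGG, off=5): starts [39, 69, 87] → cuts [44, 74, 92]
  KluII (GAACG, off=1): starts [34, 58, 82, 115] → cuts [0, 35, 59, 83]

Pooled cuts: [0, 7, 21, 26, 35, 44, 48, 59, 66, 74, 83, 92, 97]

Fragments:
  0→7: 7 bp
  7→21: 14 bp
  21→26: 5 bp
  26→35: 9 bp
  35→44: 9 bp
  44→48: 4 bp
  48→59: 11 bp
  59→66: 7 bp
  66→74: 8 bp
  74→83: 9 bp
  83→92: 9 bp
  92→97: 5 bp
  97→0 (wrap): 116-97+0 = 19 bp

[4,5,5,7,7,8,9,9,9,9,11,14,19]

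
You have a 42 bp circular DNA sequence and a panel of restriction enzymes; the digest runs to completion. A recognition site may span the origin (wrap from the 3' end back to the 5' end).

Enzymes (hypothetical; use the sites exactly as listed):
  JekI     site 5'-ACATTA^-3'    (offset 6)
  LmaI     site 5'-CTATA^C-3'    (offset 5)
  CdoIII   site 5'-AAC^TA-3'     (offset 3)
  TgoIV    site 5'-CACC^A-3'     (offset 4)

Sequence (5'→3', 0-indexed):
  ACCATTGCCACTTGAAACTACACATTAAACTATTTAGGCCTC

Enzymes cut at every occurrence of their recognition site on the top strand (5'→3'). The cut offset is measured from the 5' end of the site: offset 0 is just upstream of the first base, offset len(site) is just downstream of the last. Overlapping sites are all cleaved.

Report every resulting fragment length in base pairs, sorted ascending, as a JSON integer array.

Site scan:
  JekI (ACATTA, off=6): starts [21] → cuts [27]
  LmaI (CTATAC, off=5): no sites
  CdoIII (AACTA, off=3): starts [15, 27] → cuts [18, 30]
  TgoIV (CACCA, off=4): starts [41] → cuts [3]

Pooled cuts: [3, 18, 27, 30]

Fragment lengths:
  3→18: 15 bp
  18→27: 9 bp
  27→30: 3 bp
  30→3 (wrap): 42-30+3 = 15 bp

[3,9,15,15]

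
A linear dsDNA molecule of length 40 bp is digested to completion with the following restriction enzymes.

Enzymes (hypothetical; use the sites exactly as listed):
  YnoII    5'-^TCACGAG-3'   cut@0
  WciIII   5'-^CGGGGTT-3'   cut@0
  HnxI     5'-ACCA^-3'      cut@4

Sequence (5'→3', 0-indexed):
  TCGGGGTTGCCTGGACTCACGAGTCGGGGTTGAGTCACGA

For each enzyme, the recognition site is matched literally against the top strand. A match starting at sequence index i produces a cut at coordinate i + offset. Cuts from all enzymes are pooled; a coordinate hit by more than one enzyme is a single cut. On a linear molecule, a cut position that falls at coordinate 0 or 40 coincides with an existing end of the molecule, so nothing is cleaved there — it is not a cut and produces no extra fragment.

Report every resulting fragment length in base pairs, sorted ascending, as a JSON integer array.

Scan for sites:
  YnoII TCACGAG/0: at [16] ⇒ [16]
  WciIII CGGGGTT/0: at [1, 24] ⇒ [1, 24]
  HnxI (ACCA, off=4): no sites

All cut coordinates (distinct, sorted): [1, 16, 24]

Fragments:
  [0,1): 1 bp
  [1,16): 15 bp
  [16,24): 8 bp
  [24,40): 16 bp

[1,8,15,16]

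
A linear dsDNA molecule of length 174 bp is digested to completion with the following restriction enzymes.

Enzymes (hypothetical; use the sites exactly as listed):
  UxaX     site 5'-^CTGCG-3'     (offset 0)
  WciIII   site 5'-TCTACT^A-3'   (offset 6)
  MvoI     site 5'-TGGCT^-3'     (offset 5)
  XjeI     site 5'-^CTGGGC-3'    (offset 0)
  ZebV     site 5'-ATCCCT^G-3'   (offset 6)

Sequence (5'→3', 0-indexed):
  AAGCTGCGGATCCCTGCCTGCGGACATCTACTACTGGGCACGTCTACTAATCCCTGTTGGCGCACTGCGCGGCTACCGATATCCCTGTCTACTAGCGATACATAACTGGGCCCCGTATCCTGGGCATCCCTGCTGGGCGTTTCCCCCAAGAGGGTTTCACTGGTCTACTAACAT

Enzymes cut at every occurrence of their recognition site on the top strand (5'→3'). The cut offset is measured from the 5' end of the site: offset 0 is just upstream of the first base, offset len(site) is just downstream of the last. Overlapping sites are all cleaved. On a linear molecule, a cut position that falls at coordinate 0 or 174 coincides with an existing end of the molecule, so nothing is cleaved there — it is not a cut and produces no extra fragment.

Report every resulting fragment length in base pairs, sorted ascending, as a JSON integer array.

Per-enzyme occurrences:
  UxaX (CTGCG, off=0): starts [3, 17, 64] → cuts [3, 17, 64]
  WciIII (TCTACTA, off=6): starts [26, 42, 87, 163] → cuts [32, 48, 93, 169]
  MvoI (TGGCT, off=5): no sites
  XjeI (CTGGGC, off=0): starts [33, 105, 119, 132] → cuts [33, 105, 119, 132]
  ZebV (ATCCCTG, off=6): starts [9, 49, 80, 125] → cuts [15, 55, 86, 131]

All cut coordinates (distinct, sorted): [3, 15, 17, 32, 33, 48, 55, 64, 86, 93, 105, 119, 131, 132, 169]

Fragments:
  [0,3): 3 bp
  [3,15): 12 bp
  [15,17): 2 bp
  [17,32): 15 bp
  [32,33): 1 bp
  [33,48): 15 bp
  [48,55): 7 bp
  [55,64): 9 bp
  [64,86): 22 bp
  [86,93): 7 bp
  [93,105): 12 bp
  [105,119): 14 bp
  [119,131): 12 bp
  [131,132): 1 bp
  [132,169): 37 bp
  [169,174): 5 bp

[1,1,2,3,5,7,7,9,12,12,12,14,15,15,22,37]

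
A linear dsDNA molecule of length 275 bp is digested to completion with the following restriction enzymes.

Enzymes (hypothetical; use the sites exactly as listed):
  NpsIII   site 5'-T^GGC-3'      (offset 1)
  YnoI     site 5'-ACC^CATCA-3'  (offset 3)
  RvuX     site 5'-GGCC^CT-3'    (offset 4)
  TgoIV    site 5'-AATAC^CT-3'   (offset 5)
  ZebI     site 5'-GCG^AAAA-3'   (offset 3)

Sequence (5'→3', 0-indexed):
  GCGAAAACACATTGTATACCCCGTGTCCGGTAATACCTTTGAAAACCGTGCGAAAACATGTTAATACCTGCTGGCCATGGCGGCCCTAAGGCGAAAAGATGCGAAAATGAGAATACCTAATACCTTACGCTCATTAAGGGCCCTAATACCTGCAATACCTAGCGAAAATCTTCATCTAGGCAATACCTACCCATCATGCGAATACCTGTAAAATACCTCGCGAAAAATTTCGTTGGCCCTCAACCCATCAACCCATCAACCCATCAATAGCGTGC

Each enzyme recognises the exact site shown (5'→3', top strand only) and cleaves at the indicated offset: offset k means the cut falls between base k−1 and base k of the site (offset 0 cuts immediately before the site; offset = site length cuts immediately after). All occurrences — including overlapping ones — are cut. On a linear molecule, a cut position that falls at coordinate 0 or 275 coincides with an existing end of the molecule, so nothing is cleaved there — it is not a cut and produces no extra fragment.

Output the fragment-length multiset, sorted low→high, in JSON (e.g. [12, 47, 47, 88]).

Site scan:
  NpsIII (TGGC, off=1): starts [71, 77, 233] → cuts [72, 78, 234]
  YnoI (ACCCATCA, off=3): starts [188, 242, 250, 258] → cuts [191, 245, 253, 261]
  RvuX (GGCCCT, off=4): starts [81, 138, 234] → cuts [85, 142, 238]
  TgoIV (AATACCT, off=5): starts [31, 62, 111, 118, 144, 153, 181, 200, 211] → cuts [36, 67, 116, 123, 149, 158, 186, 205, 216]
  ZebI (GCGAAAA, off=3): starts [0, 49, 90, 100, 161, 219] → cuts [3, 52, 93, 103, 164, 222]

Pooled cuts: [3, 36, 52, 67, 72, 78, 85, 93, 103, 116, 123, 142, 149, 158, 164, 186, 191, 205, 216, 222, 234, 238, 245, 253, 261]

Fragment lengths:
  [0,3): 3 bp
  [3,36): 33 bp
  [36,52): 16 bp
  [52,67): 15 bp
  [67,72): 5 bp
  [72,78): 6 bp
  [78,85): 7 bp
  [85,93): 8 bp
  [93,103): 10 bp
  [103,116): 13 bp
  [116,123): 7 bp
  [123,142): 19 bp
  [142,149): 7 bp
  [149,158): 9 bp
  [158,164): 6 bp
  [164,186): 22 bp
  [186,191): 5 bp
  [191,205): 14 bp
  [205,216): 11 bp
  [216,222): 6 bp
  [222,234): 12 bp
  [234,238): 4 bp
  [238,245): 7 bp
  [245,253): 8 bp
  [253,261): 8 bp
  [261,275): 14 bp

[3,4,5,5,6,6,6,7,7,7,7,8,8,8,9,10,11,12,13,14,14,15,16,19,22,33]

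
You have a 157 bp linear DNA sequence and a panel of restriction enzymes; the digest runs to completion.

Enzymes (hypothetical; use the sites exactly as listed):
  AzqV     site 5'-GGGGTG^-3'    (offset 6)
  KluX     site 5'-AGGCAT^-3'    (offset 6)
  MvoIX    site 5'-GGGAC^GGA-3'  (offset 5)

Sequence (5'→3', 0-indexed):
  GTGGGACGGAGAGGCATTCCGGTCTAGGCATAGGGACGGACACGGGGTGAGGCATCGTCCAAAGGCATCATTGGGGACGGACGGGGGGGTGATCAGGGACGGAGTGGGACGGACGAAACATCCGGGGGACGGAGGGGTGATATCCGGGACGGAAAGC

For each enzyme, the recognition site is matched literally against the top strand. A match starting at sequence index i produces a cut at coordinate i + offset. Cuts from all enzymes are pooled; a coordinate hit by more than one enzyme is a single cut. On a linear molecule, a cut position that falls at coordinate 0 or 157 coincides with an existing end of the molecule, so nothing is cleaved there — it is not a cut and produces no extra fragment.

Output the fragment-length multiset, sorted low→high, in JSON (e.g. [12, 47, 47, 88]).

Per-enzyme occurrences:
  AzqV (GGGGTG, off=6): starts [43, 85, 133] → cuts [49, 91, 139]
  KluX (AGGCAT, off=6): starts [11, 25, 49, 62] → cuts [17, 31, 55, 68]
  MvoIX (GGGACGGA, off=5): starts [2, 32, 73, 95, 105, 125, 145] → cuts [7, 37, 78, 100, 110, 130, 150]

All cut coordinates (distinct, sorted): [7, 17, 31, 37, 49, 55, 68, 78, 91, 100, 110, 130, 139, 150]

Fragments:
  [0,7): 7 bp
  [7,17): 10 bp
  [17,31): 14 bp
  [31,37): 6 bp
  [37,49): 12 bp
  [49,55): 6 bp
  [55,68): 13 bp
  [68,78): 10 bp
  [78,91): 13 bp
  [91,100): 9 bp
  [100,110): 10 bp
  [110,130): 20 bp
  [130,139): 9 bp
  [139,150): 11 bp
  [150,157): 7 bp

[6,6,7,7,9,9,10,10,10,11,12,13,13,14,20]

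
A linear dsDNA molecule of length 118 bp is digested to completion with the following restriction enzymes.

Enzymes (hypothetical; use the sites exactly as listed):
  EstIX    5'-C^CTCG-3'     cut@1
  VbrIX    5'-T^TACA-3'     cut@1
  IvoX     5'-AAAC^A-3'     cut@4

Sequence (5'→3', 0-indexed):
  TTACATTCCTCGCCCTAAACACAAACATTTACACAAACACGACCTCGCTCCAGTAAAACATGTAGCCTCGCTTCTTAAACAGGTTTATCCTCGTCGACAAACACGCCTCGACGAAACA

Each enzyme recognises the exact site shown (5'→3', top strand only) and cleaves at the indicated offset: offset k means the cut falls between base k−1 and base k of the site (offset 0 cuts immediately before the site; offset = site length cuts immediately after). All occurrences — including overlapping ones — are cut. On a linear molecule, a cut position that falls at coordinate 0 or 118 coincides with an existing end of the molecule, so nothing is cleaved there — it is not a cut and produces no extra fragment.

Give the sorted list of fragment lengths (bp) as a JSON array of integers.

[1,1,3,4,5,6,7,7,9,9,11,12,13,14,16]

Site scan:
  EstIX (CCTCG, off=1): starts [7, 42, 65, 88, 105] → cuts [8, 43, 66, 89, 106]
  VbrIX (TTACA, off=1): starts [0, 28] → cuts [1, 29]
  IvoX (AAACA, off=4): starts [16, 22, 34, 55, 76, 98, 113] → cuts [20, 26, 38, 59, 80, 102, 117]

Pooled cuts: [1, 8, 20, 26, 29, 38, 43, 59, 66, 80, 89, 102, 106, 117]

Fragment lengths:
  [0,1): 1 bp
  [1,8): 7 bp
  [8,20): 12 bp
  [20,26): 6 bp
  [26,29): 3 bp
  [29,38): 9 bp
  [38,43): 5 bp
  [43,59): 16 bp
  [59,66): 7 bp
  [66,80): 14 bp
  [80,89): 9 bp
  [89,102): 13 bp
  [102,106): 4 bp
  [106,117): 11 bp
  [117,118): 1 bp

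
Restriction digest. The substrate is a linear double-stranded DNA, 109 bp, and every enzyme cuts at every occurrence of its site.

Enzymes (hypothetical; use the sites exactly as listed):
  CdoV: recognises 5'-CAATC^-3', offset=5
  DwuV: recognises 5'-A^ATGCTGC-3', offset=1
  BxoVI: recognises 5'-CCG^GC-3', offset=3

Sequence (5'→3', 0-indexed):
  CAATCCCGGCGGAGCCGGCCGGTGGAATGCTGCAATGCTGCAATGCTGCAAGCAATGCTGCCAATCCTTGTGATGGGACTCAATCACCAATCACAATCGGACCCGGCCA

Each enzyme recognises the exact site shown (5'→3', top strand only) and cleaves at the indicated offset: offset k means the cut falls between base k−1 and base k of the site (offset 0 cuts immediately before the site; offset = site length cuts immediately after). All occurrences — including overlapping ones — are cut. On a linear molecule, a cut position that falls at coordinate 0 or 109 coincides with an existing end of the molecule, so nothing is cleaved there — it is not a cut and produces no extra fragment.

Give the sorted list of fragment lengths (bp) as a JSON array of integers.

[3,4,5,6,7,7,8,8,9,9,12,12,19]

Per-enzyme occurrences:
  CdoV (CAATC, off=5): starts [0, 61, 80, 87, 93] → cuts [5, 66, 85, 92, 98]
  DwuV (AATGCTGC, off=1): starts [25, 33, 41, 53] → cuts [26, 34, 42, 54]
  BxoVI (CCGGC, off=3): starts [5, 14, 102] → cuts [8, 17, 105]

Pooled cuts: [5, 8, 17, 26, 34, 42, 54, 66, 85, 92, 98, 105]

Fragments:
  [0,5): 5 bp
  [5,8): 3 bp
  [8,17): 9 bp
  [17,26): 9 bp
  [26,34): 8 bp
  [34,42): 8 bp
  [42,54): 12 bp
  [54,66): 12 bp
  [66,85): 19 bp
  [85,92): 7 bp
  [92,98): 6 bp
  [98,105): 7 bp
  [105,109): 4 bp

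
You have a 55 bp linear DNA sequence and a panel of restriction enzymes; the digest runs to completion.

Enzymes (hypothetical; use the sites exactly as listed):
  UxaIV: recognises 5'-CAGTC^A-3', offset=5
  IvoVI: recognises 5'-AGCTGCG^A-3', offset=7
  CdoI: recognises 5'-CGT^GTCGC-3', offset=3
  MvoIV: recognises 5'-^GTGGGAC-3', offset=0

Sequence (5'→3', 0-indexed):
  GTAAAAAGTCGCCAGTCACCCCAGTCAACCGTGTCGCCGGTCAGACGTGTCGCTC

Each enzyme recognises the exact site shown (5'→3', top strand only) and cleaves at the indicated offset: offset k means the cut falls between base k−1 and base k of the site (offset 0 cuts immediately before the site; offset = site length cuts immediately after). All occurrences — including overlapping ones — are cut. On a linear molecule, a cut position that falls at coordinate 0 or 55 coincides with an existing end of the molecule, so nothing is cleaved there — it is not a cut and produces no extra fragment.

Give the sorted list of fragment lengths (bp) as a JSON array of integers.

Per-enzyme occurrences:
  UxaIV (CAGTCA, off=5): starts [12, 21] → cuts [17, 26]
  IvoVI (AGCTGCGA, off=7): no sites
  CdoI (CGTGTCGC, off=3): starts [29, 45] → cuts [32, 48]
  MvoIV (GTGGGAC, off=0): no sites

All cut coordinates (distinct, sorted): [17, 26, 32, 48]

Fragments:
  [0,17): 17 bp
  [17,26): 9 bp
  [26,32): 6 bp
  [32,48): 16 bp
  [48,55): 7 bp

[6,7,9,16,17]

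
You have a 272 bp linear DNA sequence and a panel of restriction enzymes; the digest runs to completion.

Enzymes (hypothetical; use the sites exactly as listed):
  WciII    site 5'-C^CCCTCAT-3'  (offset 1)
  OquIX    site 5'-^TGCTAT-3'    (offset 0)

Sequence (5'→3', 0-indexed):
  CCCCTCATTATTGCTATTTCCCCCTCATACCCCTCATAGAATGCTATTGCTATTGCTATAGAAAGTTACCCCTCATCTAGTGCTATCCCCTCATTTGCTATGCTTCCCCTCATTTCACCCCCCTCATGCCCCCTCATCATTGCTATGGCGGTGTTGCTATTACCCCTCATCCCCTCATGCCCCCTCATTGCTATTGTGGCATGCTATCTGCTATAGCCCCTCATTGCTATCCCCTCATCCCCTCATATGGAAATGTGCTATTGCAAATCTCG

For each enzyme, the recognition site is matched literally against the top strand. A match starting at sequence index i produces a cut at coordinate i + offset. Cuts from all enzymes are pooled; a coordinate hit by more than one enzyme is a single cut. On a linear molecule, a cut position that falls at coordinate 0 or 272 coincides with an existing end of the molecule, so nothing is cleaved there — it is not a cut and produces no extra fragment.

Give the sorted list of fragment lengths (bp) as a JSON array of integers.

Per-enzyme occurrences:
  WciII CCCCTCAT/1: at [0, 20, 29, 68, 86, 105, 119, 129, 162, 170, 180, 216, 230, 238] ⇒ [1, 21, 30, 69, 87, 106, 120, 130, 163, 171, 181, 217, 231, 239]
  OquIX TGCTAT/0: at [11, 41, 47, 53, 80, 95, 140, 154, 188, 201, 208, 224, 255] ⇒ [11, 41, 47, 53, 80, 95, 140, 154, 188, 201, 208, 224, 255]

Pooled cuts: [1, 11, 21, 30, 41, 47, 53, 69, 80, 87, 95, 106, 120, 130, 140, 154, 163, 171, 181, 188, 201, 208, 217, 224, 231, 239, 255]

Fragment lengths:
  [0,1): 1 bp
  [1,11): 10 bp
  [11,21): 10 bp
  [21,30): 9 bp
  [30,41): 11 bp
  [41,47): 6 bp
  [47,53): 6 bp
  [53,69): 16 bp
  [69,80): 11 bp
  [80,87): 7 bp
  [87,95): 8 bp
  [95,106): 11 bp
  [106,120): 14 bp
  [120,130): 10 bp
  [130,140): 10 bp
  [140,154): 14 bp
  [154,163): 9 bp
  [163,171): 8 bp
  [171,181): 10 bp
  [181,188): 7 bp
  [188,201): 13 bp
  [201,208): 7 bp
  [208,217): 9 bp
  [217,224): 7 bp
  [224,231): 7 bp
  [231,239): 8 bp
  [239,255): 16 bp
  [255,272): 17 bp

[1,6,6,7,7,7,7,7,8,8,8,9,9,9,10,10,10,10,10,11,11,11,13,14,14,16,16,17]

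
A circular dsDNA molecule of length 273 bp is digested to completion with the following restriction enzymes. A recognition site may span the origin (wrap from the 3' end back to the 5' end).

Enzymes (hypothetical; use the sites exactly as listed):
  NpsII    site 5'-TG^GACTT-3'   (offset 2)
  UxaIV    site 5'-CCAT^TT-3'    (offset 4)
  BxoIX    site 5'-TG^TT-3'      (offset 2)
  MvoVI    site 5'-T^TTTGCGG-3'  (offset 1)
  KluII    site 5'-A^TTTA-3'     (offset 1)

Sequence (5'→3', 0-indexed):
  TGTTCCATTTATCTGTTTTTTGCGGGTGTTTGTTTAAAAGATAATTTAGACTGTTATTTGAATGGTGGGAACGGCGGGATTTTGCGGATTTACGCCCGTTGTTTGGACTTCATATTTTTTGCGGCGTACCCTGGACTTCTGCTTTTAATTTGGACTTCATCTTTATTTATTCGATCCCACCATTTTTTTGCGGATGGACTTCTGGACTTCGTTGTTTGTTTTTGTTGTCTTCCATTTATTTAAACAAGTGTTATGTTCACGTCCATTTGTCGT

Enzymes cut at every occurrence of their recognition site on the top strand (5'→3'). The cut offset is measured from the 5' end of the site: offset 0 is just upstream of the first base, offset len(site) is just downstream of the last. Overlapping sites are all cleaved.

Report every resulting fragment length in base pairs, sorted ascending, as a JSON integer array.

[1,1,3,3,3,4,4,4,5,5,6,7,8,8,9,9,10,10,10,10,11,12,12,12,13,13,16,18,19,27]

Per-enzyme occurrences:
  NpsII TGGACTT/2: at [103, 131, 150, 194, 202] ⇒ [105, 133, 152, 196, 204]
  UxaIV CCATTT/4: at [4, 179, 231, 262] ⇒ [8, 183, 235, 266]
  BxoIX TGTT/2: at [0, 13, 26, 30, 51, 99, 212, 216, 222, 248, 253] ⇒ [2, 15, 28, 32, 53, 101, 214, 218, 224, 250, 255]
  MvoVI TTTTGCGG/1: at [17, 79, 116, 185] ⇒ [18, 80, 117, 186]
  KluII ATTTA/1: at [6, 43, 87, 164, 233, 237] ⇒ [7, 44, 88, 165, 234, 238]

All cut coordinates (distinct, sorted): [2, 7, 8, 15, 18, 28, 32, 44, 53, 80, 88, 101, 105, 117, 133, 152, 165, 183, 186, 196, 204, 214, 218, 224, 234, 235, 238, 250, 255, 266]

Fragment lengths:
  2→7: 5 bp
  7→8: 1 bp
  8→15: 7 bp
  15→18: 3 bp
  18→28: 10 bp
  28→32: 4 bp
  32→44: 12 bp
  44→53: 9 bp
  53→80: 27 bp
  80→88: 8 bp
  88→101: 13 bp
  101→105: 4 bp
  105→117: 12 bp
  117→133: 16 bp
  133→152: 19 bp
  152→165: 13 bp
  165→183: 18 bp
  183→186: 3 bp
  186→196: 10 bp
  196→204: 8 bp
  204→214: 10 bp
  214→218: 4 bp
  218→224: 6 bp
  224→234: 10 bp
  234→235: 1 bp
  235→238: 3 bp
  238→250: 12 bp
  250→255: 5 bp
  255→266: 11 bp
  266→2 (wrap): 273-266+2 = 9 bp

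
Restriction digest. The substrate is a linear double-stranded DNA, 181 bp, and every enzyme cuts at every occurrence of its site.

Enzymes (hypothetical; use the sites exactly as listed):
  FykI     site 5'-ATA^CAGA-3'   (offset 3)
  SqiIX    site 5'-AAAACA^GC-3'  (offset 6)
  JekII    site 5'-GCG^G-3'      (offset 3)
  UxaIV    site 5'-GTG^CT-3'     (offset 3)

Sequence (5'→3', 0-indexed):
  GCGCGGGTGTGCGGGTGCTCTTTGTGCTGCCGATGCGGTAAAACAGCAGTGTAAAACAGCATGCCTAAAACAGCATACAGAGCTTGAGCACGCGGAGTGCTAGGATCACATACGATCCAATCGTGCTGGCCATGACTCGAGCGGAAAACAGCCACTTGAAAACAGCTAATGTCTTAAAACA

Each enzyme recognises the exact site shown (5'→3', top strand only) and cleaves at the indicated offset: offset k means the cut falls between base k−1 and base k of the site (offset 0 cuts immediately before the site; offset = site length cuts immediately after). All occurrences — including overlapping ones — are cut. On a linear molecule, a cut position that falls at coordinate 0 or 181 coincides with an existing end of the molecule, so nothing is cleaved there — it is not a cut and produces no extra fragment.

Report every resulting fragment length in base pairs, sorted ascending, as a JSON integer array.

[4,5,5,5,7,8,8,9,11,13,14,14,17,17,18,26]

Per-enzyme occurrences:
  FykI ATACAGA/3: at [74] ⇒ [77]
  SqiIX AAAACAGC/6: at [39, 52, 66, 144, 158] ⇒ [45, 58, 72, 150, 164]
  JekII GCGG/3: at [2, 10, 34, 91, 140] ⇒ [5, 13, 37, 94, 143]
  UxaIV GTGCT/3: at [14, 23, 96, 122] ⇒ [17, 26, 99, 125]

Pooled cuts: [5, 13, 17, 26, 37, 45, 58, 72, 77, 94, 99, 125, 143, 150, 164]

Fragment lengths:
  [0,5): 5 bp
  [5,13): 8 bp
  [13,17): 4 bp
  [17,26): 9 bp
  [26,37): 11 bp
  [37,45): 8 bp
  [45,58): 13 bp
  [58,72): 14 bp
  [72,77): 5 bp
  [77,94): 17 bp
  [94,99): 5 bp
  [99,125): 26 bp
  [125,143): 18 bp
  [143,150): 7 bp
  [150,164): 14 bp
  [164,181): 17 bp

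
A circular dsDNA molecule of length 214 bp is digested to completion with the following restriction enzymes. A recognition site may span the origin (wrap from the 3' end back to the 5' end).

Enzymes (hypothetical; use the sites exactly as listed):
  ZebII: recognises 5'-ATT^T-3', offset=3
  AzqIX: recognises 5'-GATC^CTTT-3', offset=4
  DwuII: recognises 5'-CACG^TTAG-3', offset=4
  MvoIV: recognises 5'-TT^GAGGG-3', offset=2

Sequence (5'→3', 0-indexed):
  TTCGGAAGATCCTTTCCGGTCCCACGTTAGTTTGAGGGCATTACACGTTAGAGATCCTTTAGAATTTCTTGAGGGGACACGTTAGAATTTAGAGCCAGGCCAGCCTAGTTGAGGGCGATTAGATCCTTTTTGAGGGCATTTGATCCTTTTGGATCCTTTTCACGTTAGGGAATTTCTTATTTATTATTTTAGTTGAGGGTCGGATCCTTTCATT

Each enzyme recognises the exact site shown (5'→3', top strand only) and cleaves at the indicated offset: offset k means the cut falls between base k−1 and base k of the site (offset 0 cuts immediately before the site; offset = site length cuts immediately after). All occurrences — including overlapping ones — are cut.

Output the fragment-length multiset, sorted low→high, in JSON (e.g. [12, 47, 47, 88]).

[4,5,6,6,7,7,7,8,8,9,9,9,10,10,10,11,11,12,14,15,15,21]

Scan for sites:
  ZebII ATTT/3: at [63, 86, 137, 171, 178, 185, 211] ⇒ [0, 66, 89, 140, 174, 181, 188]
  AzqIX GATCCTTT/4: at [7, 52, 121, 141, 151, 202] ⇒ [11, 56, 125, 145, 155, 206]
  DwuII CACGTTAG/4: at [22, 43, 77, 160] ⇒ [26, 47, 81, 164]
  MvoIV TTGAGGG/2: at [31, 68, 108, 129, 192] ⇒ [33, 70, 110, 131, 194]

Pooled cuts: [0, 11, 26, 33, 47, 56, 66, 70, 81, 89, 110, 125, 131, 140, 145, 155, 164, 174, 181, 188, 194, 206]

Fragments:
  0→11: 11 bp
  11→26: 15 bp
  26→33: 7 bp
  33→47: 14 bp
  47→56: 9 bp
  56→66: 10 bp
  66→70: 4 bp
  70→81: 11 bp
  81→89: 8 bp
  89→110: 21 bp
  110→125: 15 bp
  125→131: 6 bp
  131→140: 9 bp
  140→145: 5 bp
  145→155: 10 bp
  155→164: 9 bp
  164→174: 10 bp
  174→181: 7 bp
  181→188: 7 bp
  188→194: 6 bp
  194→206: 12 bp
  206→0 (wrap): 214-206+0 = 8 bp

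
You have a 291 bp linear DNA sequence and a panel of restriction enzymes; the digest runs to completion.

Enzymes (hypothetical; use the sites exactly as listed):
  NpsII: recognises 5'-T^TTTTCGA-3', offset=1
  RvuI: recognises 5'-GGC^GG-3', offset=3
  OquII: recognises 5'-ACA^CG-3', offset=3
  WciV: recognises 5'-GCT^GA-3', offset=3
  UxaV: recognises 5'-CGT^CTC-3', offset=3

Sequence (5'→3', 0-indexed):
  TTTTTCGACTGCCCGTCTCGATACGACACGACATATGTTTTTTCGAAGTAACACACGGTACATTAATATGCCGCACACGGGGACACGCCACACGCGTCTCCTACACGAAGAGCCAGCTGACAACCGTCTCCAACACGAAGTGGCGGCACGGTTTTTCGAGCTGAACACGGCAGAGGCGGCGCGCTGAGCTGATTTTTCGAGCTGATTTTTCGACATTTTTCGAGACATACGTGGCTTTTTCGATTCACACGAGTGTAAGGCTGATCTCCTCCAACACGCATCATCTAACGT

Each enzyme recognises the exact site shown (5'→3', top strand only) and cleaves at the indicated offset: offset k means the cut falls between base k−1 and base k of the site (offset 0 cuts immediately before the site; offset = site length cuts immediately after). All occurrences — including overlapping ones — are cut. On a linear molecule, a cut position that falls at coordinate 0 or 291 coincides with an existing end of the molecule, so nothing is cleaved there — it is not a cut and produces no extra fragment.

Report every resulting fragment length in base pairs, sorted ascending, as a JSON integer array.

[1,3,3,5,5,5,7,8,8,8,8,8,9,9,10,10,10,10,11,12,13,13,13,14,15,15,16,20,22]

Scan for sites:
  NpsII TTTTTCGA/1: at [0, 38, 151, 192, 205, 215, 235] ⇒ [1, 39, 152, 193, 206, 216, 236]
  RvuI GGCGG/3: at [141, 174] ⇒ [144, 177]
  OquII ACACG/3: at [25, 52, 74, 82, 89, 102, 132, 164, 246, 273] ⇒ [28, 55, 77, 85, 92, 105, 135, 167, 249, 276]
  WciV GCTGA/3: at [115, 159, 182, 187, 200, 259] ⇒ [118, 162, 185, 190, 203, 262]
  UxaV CGTCTC/3: at [13, 94, 124] ⇒ [16, 97, 127]

Pooled cuts: [1, 16, 28, 39, 55, 77, 85, 92, 97, 105, 118, 127, 135, 144, 152, 162, 167, 177, 185, 190, 193, 203, 206, 216, 236, 249, 262, 276]

Fragments:
  [0,1): 1 bp
  [1,16): 15 bp
  [16,28): 12 bp
  [28,39): 11 bp
  [39,55): 16 bp
  [55,77): 22 bp
  [77,85): 8 bp
  [85,92): 7 bp
  [92,97): 5 bp
  [97,105): 8 bp
  [105,118): 13 bp
  [118,127): 9 bp
  [127,135): 8 bp
  [135,144): 9 bp
  [144,152): 8 bp
  [152,162): 10 bp
  [162,167): 5 bp
  [167,177): 10 bp
  [177,185): 8 bp
  [185,190): 5 bp
  [190,193): 3 bp
  [193,203): 10 bp
  [203,206): 3 bp
  [206,216): 10 bp
  [216,236): 20 bp
  [236,249): 13 bp
  [249,262): 13 bp
  [262,276): 14 bp
  [276,291): 15 bp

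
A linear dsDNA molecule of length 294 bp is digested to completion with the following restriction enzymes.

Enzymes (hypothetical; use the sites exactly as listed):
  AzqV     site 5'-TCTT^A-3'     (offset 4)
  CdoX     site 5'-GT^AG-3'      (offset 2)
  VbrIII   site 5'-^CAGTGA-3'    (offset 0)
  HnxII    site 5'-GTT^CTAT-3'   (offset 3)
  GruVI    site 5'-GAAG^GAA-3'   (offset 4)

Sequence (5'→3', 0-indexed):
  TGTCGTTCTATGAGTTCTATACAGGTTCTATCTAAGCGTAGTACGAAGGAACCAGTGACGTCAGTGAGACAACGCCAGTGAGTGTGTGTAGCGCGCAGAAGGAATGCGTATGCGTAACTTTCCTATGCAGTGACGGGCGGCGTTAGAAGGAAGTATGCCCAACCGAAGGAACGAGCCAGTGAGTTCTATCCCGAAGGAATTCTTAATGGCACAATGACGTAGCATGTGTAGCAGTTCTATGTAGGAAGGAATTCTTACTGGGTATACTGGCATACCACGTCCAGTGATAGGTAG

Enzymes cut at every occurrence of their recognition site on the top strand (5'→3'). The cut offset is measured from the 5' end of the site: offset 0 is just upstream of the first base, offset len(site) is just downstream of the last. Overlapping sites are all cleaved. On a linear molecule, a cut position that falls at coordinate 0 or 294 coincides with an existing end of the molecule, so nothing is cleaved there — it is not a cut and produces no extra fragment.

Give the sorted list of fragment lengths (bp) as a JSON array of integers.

Scan for sites:
  AzqV TCTTA/4: at [200, 252] ⇒ [204, 256]
  CdoX GTAG/2: at [37, 87, 218, 227, 240, 290] ⇒ [39, 89, 220, 229, 242, 292]
  VbrIII CAGTGA/0: at [52, 61, 75, 127, 176, 281] ⇒ [52, 61, 75, 127, 176, 281]
  HnxII GTTCTAT/3: at [4, 13, 24, 182, 233] ⇒ [7, 16, 27, 185, 236]
  GruVI GAAGGAA/4: at [44, 97, 145, 164, 192, 244] ⇒ [48, 101, 149, 168, 196, 248]

All cut coordinates (distinct, sorted): [7, 16, 27, 39, 48, 52, 61, 75, 89, 101, 127, 149, 168, 176, 185, 196, 204, 220, 229, 236, 242, 248, 256, 281, 292]

Fragment lengths:
  [0,7): 7 bp
  [7,16): 9 bp
  [16,27): 11 bp
  [27,39): 12 bp
  [39,48): 9 bp
  [48,52): 4 bp
  [52,61): 9 bp
  [61,75): 14 bp
  [75,89): 14 bp
  [89,101): 12 bp
  [101,127): 26 bp
  [127,149): 22 bp
  [149,168): 19 bp
  [168,176): 8 bp
  [176,185): 9 bp
  [185,196): 11 bp
  [196,204): 8 bp
  [204,220): 16 bp
  [220,229): 9 bp
  [229,236): 7 bp
  [236,242): 6 bp
  [242,248): 6 bp
  [248,256): 8 bp
  [256,281): 25 bp
  [281,292): 11 bp
  [292,294): 2 bp

[2,4,6,6,7,7,8,8,8,9,9,9,9,9,11,11,11,12,12,14,14,16,19,22,25,26]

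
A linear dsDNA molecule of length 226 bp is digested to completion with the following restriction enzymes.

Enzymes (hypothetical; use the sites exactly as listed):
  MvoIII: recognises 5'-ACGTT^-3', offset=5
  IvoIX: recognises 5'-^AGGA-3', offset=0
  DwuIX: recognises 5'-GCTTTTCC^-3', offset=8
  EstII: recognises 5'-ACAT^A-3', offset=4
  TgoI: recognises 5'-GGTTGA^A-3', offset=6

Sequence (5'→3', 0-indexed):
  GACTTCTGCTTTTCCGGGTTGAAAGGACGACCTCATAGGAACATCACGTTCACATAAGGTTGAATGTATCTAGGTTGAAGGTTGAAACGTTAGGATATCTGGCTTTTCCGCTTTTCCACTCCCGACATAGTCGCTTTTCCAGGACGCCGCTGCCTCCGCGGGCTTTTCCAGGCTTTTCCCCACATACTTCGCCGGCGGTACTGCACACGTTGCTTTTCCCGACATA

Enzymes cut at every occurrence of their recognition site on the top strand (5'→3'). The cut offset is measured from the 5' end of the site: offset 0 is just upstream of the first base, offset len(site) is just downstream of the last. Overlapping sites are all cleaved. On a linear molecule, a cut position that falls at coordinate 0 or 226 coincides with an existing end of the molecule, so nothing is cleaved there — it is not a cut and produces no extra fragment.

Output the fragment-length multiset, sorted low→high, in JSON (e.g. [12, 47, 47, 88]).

[1,1,5,6,6,6,7,7,8,8,8,10,11,12,13,14,15,15,18,26,29]

Site scan:
  MvoIII (ACGTT, off=5): starts [45, 86, 206] → cuts [50, 91, 211]
  IvoIX (AGGA, off=0): starts [23, 36, 91, 140] → cuts [23, 36, 91, 140]
  DwuIX (GCTTTTCC, off=8): starts [7, 101, 109, 132, 161, 171, 211] → cuts [15, 109, 117, 140, 169, 179, 219]
  EstII (ACATA, off=4): starts [51, 124, 181, 221] → cuts [55, 128, 185, 225]
  TgoI (GGTTGAA, off=6): starts [16, 57, 72, 79] → cuts [22, 63, 78, 85]

All cut coordinates (distinct, sorted): [15, 22, 23, 36, 50, 55, 63, 78, 85, 91, 109, 117, 128, 140, 169, 179, 185, 211, 219, 225]

Fragment lengths:
  [0,15): 15 bp
  [15,22): 7 bp
  [22,23): 1 bp
  [23,36): 13 bp
  [36,50): 14 bp
  [50,55): 5 bp
  [55,63): 8 bp
  [63,78): 15 bp
  [78,85): 7 bp
  [85,91): 6 bp
  [91,109): 18 bp
  [109,117): 8 bp
  [117,128): 11 bp
  [128,140): 12 bp
  [140,169): 29 bp
  [169,179): 10 bp
  [179,185): 6 bp
  [185,211): 26 bp
  [211,219): 8 bp
  [219,225): 6 bp
  [225,226): 1 bp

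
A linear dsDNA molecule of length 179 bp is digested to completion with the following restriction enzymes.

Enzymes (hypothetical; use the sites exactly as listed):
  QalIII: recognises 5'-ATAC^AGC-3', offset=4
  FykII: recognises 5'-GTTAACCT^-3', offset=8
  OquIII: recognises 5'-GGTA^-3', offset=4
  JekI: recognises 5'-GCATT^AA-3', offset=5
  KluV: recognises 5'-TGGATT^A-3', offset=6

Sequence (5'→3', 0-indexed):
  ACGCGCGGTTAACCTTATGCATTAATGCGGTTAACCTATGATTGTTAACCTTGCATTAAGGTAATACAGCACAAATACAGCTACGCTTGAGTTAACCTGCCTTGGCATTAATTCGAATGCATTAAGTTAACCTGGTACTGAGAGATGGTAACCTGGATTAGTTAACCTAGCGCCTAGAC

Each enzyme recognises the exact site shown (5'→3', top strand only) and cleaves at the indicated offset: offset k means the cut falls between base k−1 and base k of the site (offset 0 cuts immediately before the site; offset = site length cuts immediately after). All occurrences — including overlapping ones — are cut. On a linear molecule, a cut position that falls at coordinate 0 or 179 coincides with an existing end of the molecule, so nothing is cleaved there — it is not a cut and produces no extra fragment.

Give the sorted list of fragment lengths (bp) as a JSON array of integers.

Per-enzyme occurrences:
  QalIII (ATACAGC, off=4): starts [63, 74] → cuts [67, 78]
  FykII (GTTAACCT, off=8): starts [7, 29, 43, 90, 125, 160] → cuts [15, 37, 51, 98, 133, 168]
  OquIII (GGTA, off=4): starts [59, 133, 146] → cuts [63, 137, 150]
  JekI (GCATTAA, off=5): starts [18, 52, 104, 118] → cuts [23, 57, 109, 123]
  KluV (TGGATTA, off=6): starts [153] → cuts [159]

Pooled cuts: [15, 23, 37, 51, 57, 63, 67, 78, 98, 109, 123, 133, 137, 150, 159, 168]

Fragments:
  [0,15): 15 bp
  [15,23): 8 bp
  [23,37): 14 bp
  [37,51): 14 bp
  [51,57): 6 bp
  [57,63): 6 bp
  [63,67): 4 bp
  [67,78): 11 bp
  [78,98): 20 bp
  [98,109): 11 bp
  [109,123): 14 bp
  [123,133): 10 bp
  [133,137): 4 bp
  [137,150): 13 bp
  [150,159): 9 bp
  [159,168): 9 bp
  [168,179): 11 bp

[4,4,6,6,8,9,9,10,11,11,11,13,14,14,14,15,20]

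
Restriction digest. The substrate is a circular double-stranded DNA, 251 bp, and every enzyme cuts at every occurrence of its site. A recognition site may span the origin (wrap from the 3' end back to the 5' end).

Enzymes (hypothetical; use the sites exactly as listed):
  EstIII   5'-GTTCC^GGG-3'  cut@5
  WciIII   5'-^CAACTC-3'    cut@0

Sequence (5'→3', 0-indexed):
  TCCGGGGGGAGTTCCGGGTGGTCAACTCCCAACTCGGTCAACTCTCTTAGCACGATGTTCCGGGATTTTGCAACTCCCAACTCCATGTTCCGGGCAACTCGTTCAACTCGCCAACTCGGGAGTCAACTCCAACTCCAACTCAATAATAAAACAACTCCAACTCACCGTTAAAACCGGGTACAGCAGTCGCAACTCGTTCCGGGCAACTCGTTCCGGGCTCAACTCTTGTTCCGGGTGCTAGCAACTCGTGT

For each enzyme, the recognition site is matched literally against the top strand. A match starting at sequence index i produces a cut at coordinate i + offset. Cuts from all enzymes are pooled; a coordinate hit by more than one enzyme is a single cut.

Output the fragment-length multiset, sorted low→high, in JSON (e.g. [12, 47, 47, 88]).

Site scan:
  EstIII (GTTCCGGG, off=5): starts [10, 56, 86, 195, 209, 227, 249] → cuts [3, 15, 61, 91, 200, 214, 232]
  WciIII (CAACTC, off=0): starts [22, 29, 38, 70, 77, 94, 103, 111, 123, 129, 135, 151, 157, 189, 203, 219, 241] → cuts [22, 29, 38, 70, 77, 94, 103, 111, 123, 129, 135, 151, 157, 189, 203, 219, 241]

Pooled cuts: [3, 15, 22, 29, 38, 61, 70, 77, 91, 94, 103, 111, 123, 129, 135, 151, 157, 189, 200, 203, 214, 219, 232, 241]

Fragment lengths:
  3→15: 12 bp
  15→22: 7 bp
  22→29: 7 bp
  29→38: 9 bp
  38→61: 23 bp
  61→70: 9 bp
  70→77: 7 bp
  77→91: 14 bp
  91→94: 3 bp
  94→103: 9 bp
  103→111: 8 bp
  111→123: 12 bp
  123→129: 6 bp
  129→135: 6 bp
  135→151: 16 bp
  151→157: 6 bp
  157→189: 32 bp
  189→200: 11 bp
  200→203: 3 bp
  203→214: 11 bp
  214→219: 5 bp
  219→232: 13 bp
  232→241: 9 bp
  241→3 (wrap): 251-241+3 = 13 bp

[3,3,5,6,6,6,7,7,7,8,9,9,9,9,11,11,12,12,13,13,14,16,23,32]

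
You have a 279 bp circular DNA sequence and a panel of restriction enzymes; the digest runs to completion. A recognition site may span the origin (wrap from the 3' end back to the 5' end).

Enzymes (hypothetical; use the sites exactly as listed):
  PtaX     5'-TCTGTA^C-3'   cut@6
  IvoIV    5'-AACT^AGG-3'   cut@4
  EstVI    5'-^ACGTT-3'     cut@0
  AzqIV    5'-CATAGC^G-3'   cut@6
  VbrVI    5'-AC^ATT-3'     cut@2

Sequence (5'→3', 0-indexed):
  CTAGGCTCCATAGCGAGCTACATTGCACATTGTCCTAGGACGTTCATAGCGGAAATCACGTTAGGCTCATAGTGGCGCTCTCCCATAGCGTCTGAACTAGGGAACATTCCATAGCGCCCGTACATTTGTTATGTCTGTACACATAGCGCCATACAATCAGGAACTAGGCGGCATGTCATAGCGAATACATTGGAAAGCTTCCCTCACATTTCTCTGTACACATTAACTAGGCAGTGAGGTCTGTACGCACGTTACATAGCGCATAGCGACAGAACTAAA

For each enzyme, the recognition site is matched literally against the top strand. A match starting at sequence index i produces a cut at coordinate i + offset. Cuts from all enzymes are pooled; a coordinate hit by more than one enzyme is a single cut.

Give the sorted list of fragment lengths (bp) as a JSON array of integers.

Site scan:
  PtaX (TCTGTAC, off=6): starts [133, 212, 239] → cuts [139, 218, 245]
  IvoIV (AACTAGG, off=4): starts [94, 161, 224, 277] → cuts [2, 98, 165, 228]
  EstVI (ACGTT, off=0): starts [39, 57, 248] → cuts [39, 57, 248]
  AzqIV (CATAGCG, off=6): starts [8, 44, 83, 109, 141, 176, 254, 261] → cuts [14, 50, 89, 115, 147, 182, 260, 267]
  VbrVI (ACATT, off=2): starts [19, 26, 103, 121, 186, 205, 219] → cuts [21, 28, 105, 123, 188, 207, 221]

Pooled cuts: [2, 14, 21, 28, 39, 50, 57, 89, 98, 105, 115, 123, 139, 147, 165, 182, 188, 207, 218, 221, 228, 245, 248, 260, 267]

Fragment lengths:
  2→14: 12 bp
  14→21: 7 bp
  21→28: 7 bp
  28→39: 11 bp
  39→50: 11 bp
  50→57: 7 bp
  57→89: 32 bp
  89→98: 9 bp
  98→105: 7 bp
  105→115: 10 bp
  115→123: 8 bp
  123→139: 16 bp
  139→147: 8 bp
  147→165: 18 bp
  165→182: 17 bp
  182→188: 6 bp
  188→207: 19 bp
  207→218: 11 bp
  218→221: 3 bp
  221→228: 7 bp
  228→245: 17 bp
  245→248: 3 bp
  248→260: 12 bp
  260→267: 7 bp
  267→2 (wrap): 279-267+2 = 14 bp

[3,3,6,7,7,7,7,7,7,8,8,9,10,11,11,11,12,12,14,16,17,17,18,19,32]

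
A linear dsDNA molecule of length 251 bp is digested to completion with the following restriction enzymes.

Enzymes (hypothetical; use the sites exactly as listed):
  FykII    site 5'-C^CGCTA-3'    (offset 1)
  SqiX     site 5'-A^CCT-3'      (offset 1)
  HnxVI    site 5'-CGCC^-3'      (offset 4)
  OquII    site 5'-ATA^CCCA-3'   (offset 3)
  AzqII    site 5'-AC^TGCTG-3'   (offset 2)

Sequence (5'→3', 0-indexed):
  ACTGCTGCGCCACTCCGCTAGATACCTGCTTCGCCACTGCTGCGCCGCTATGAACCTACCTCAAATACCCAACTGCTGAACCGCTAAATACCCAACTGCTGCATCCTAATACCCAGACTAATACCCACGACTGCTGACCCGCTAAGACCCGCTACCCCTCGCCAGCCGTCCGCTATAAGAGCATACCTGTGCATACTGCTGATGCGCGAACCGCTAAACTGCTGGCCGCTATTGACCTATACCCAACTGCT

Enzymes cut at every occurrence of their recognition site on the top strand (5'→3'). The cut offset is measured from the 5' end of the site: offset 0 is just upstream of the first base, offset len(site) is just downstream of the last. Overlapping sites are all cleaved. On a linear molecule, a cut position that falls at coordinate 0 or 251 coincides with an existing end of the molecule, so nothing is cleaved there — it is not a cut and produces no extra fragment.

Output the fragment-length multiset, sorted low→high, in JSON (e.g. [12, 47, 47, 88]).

[1,2,2,4,4,6,6,6,7,7,8,8,8,8,8,8,9,9,9,9,9,10,10,11,11,12,14,15,15,15]

Site scan:
  FykII (CCGCTA, off=1): starts [14, 44, 80, 138, 148, 169, 210, 225] → cuts [15, 45, 81, 139, 149, 170, 211, 226]
  SqiX (ACCT, off=1): starts [23, 53, 57, 184, 234] → cuts [24, 54, 58, 185, 235]
  HnxVI (CGCC, off=4): starts [7, 31, 42, 159] → cuts [11, 35, 46, 163]
  OquII (ATACCCA, off=3): starts [64, 87, 108, 120, 238] → cuts [67, 90, 111, 123, 241]
  AzqII (ACTGCTG, off=2): starts [0, 35, 71, 94, 129, 194, 217] → cuts [2, 37, 73, 96, 131, 196, 219]

All cut coordinates (distinct, sorted): [2, 11, 15, 24, 35, 37, 45, 46, 54, 58, 67, 73, 81, 90, 96, 111, 123, 131, 139, 149, 163, 170, 185, 196, 211, 219, 226, 235, 241]

Fragment lengths:
  [0,2): 2 bp
  [2,11): 9 bp
  [11,15): 4 bp
  [15,24): 9 bp
  [24,35): 11 bp
  [35,37): 2 bp
  [37,45): 8 bp
  [45,46): 1 bp
  [46,54): 8 bp
  [54,58): 4 bp
  [58,67): 9 bp
  [67,73): 6 bp
  [73,81): 8 bp
  [81,90): 9 bp
  [90,96): 6 bp
  [96,111): 15 bp
  [111,123): 12 bp
  [123,131): 8 bp
  [131,139): 8 bp
  [139,149): 10 bp
  [149,163): 14 bp
  [163,170): 7 bp
  [170,185): 15 bp
  [185,196): 11 bp
  [196,211): 15 bp
  [211,219): 8 bp
  [219,226): 7 bp
  [226,235): 9 bp
  [235,241): 6 bp
  [241,251): 10 bp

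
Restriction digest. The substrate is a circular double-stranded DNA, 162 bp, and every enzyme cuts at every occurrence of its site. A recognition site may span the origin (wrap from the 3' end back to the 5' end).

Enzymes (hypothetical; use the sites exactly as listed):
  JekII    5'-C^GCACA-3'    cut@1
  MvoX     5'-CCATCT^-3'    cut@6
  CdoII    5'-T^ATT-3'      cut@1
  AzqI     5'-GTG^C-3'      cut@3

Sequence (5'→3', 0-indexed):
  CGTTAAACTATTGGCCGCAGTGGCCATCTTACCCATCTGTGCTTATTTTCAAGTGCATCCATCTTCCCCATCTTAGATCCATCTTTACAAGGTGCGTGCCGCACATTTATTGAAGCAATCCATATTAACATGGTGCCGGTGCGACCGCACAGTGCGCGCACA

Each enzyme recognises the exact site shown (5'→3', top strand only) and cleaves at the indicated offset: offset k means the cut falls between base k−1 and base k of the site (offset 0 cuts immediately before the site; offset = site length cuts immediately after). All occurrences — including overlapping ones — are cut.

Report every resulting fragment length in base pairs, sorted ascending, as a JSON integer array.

[2,3,3,3,4,5,6,8,8,9,9,9,10,11,11,12,14,15,20]

Scan for sites:
  JekII CGCACA/1: at [99, 145, 156] ⇒ [100, 146, 157]
  MvoX CCATCT/6: at [23, 32, 58, 67, 78] ⇒ [29, 38, 64, 73, 84]
  CdoII TATT/1: at [8, 43, 107, 122] ⇒ [9, 44, 108, 123]
  AzqI GTGC/3: at [38, 52, 91, 95, 132, 138, 151] ⇒ [41, 55, 94, 98, 135, 141, 154]

Pooled cuts: [9, 29, 38, 41, 44, 55, 64, 73, 84, 94, 98, 100, 108, 123, 135, 141, 146, 154, 157]

Fragments:
  9→29: 20 bp
  29→38: 9 bp
  38→41: 3 bp
  41→44: 3 bp
  44→55: 11 bp
  55→64: 9 bp
  64→73: 9 bp
  73→84: 11 bp
  84→94: 10 bp
  94→98: 4 bp
  98→100: 2 bp
  100→108: 8 bp
  108→123: 15 bp
  123→135: 12 bp
  135→141: 6 bp
  141→146: 5 bp
  146→154: 8 bp
  154→157: 3 bp
  157→9 (wrap): 162-157+9 = 14 bp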